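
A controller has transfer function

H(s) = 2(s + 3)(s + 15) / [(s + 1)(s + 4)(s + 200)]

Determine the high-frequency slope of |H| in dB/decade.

Each pole contributes −20 dB/decade at high frequency; each zero contributes +20 dB/decade.
Net: 2 zero(s) − 3 pole(s) → -20 dB/decade.

-20 dB/decade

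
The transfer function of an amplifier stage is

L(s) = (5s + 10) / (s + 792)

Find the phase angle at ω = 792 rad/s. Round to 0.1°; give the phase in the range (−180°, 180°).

44.9°

Substitute s = j792:
Numerator: 5(j792) + 10 = 10 + j3960
Denominator: (j792) + 792 = 792 + j792
|N| = √(10² + 3960²) ≈ 3960, ∠N ≈ 89.86°
|D| = √(792² + 792²) ≈ 1120.1, ∠D ≈ 45.00°
∠L = 89.86° − 45.00° = 44.86°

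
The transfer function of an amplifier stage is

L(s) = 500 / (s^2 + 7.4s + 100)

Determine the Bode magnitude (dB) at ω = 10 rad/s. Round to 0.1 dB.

16.6 dB

At s = jω = j10:
quadratic: (j10)² + 7.4·j10 + 100 = 0 + j74 → |·| ≈ 74, ∠ ≈ 90.00°
|L| = 500 / 74 ≈ 6.7568
Gain = 20 log₁₀(6.7568) ≈ 16.59 dB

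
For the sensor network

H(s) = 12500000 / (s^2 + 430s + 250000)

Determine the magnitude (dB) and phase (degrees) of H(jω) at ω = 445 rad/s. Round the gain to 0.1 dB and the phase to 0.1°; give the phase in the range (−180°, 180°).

36.0 dB, -74.8°

At s = jω = j445:
quadratic: (j445)² + 430·j445 + 250000 = 51975 + j191350 → |·| ≈ 1.9828e+05, ∠ ≈ 74.80°
|H| = 12500000 / 1.9828e+05 ≈ 63.042
Gain = 20 log₁₀(63.042) ≈ 35.99 dB
∠H = 0.00° − 74.80° = -74.80°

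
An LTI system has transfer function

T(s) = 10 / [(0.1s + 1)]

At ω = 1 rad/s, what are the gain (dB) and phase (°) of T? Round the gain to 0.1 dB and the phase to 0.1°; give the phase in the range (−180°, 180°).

At ω = 1 rad/s:
pole (1 + j1·0.1) = 1 + j0.1 → |·| ≈ 1.005, ∠ ≈ 5.71°
|T| = 10 · 1 / (1.005) ≈ 9.9502
Gain = 20 log₁₀(9.9502) ≈ 19.96 dB
∠T = (0°) − (5.71°) = -5.71°

20.0 dB, -5.7°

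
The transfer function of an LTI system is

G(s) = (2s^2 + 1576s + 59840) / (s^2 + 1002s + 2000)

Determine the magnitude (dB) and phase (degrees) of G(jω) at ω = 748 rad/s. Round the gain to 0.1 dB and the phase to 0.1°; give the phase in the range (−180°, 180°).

Substitute s = j748:
Numerator: 2(j748)^2 + 1576(j748) + 59840 = -1059168 + j1178848
Denominator: (j748)^2 + 1002(j748) + 2000 = -557504 + j749496
|N| = √(1059168² + 1178848²) ≈ 1.5848e+06, ∠N ≈ 131.94°
|D| = √(557504² + 749496²) ≈ 9.3411e+05, ∠D ≈ 126.64°
|G| = 1.5848e+06 / 9.3411e+05 ≈ 1.6966
Gain = 20 log₁₀(1.6966) ≈ 4.59 dB
∠G = 131.94° − 126.64° = 5.30°

4.6 dB, 5.3°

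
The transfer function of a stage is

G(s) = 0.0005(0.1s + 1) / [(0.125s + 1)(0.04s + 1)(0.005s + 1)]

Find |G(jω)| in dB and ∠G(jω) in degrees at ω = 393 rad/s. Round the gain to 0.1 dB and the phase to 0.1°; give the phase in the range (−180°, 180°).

At ω = 393 rad/s:
zero (1 + j393·0.1) = 1 + j39.3 → |·| ≈ 39.313, ∠ ≈ 88.54°
pole (1 + j393·0.125) = 1 + j49.125 → |·| ≈ 49.135, ∠ ≈ 88.83°
pole (1 + j393·0.04) = 1 + j15.72 → |·| ≈ 15.752, ∠ ≈ 86.36°
pole (1 + j393·0.005) = 1 + j1.965 → |·| ≈ 2.2048, ∠ ≈ 63.03°
|G| = 0.0005 · 39.313 / (49.135 · 15.752 · 2.2048) ≈ 1.1519e-05
Gain = 20 log₁₀(1.1519e-05) ≈ -98.77 dB
∠G = (88.54°) − (88.83° + 86.36° + 63.03°) = -149.68°

-98.8 dB, -149.7°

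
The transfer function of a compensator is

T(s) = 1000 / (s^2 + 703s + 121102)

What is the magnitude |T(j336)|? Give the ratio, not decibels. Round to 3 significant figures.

Substitute s = j336:
Numerator: 1000 = 1000 + j0
Denominator: (j336)^2 + 703(j336) + 121102 = 8206 + j236208
|N| = √(1000² + 0²) ≈ 1000, ∠N ≈ 0.00°
|D| = √(8206² + 236208²) ≈ 2.3635e+05, ∠D ≈ 88.01°
|T| = 1000 / 2.3635e+05 ≈ 0.004231

0.00423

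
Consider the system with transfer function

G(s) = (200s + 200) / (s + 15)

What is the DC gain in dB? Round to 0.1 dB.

22.5 dB

G(0) = 200 / 15 ≈ 13.333
20 log₁₀(13.333) ≈ 22.50 dB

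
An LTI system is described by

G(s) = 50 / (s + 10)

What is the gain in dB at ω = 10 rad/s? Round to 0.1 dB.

At s = jω = j10:
pole (s+10): 10 + j10 → |·| = √(10²+10²) = √200 ≈ 14.142, ∠ = arctan(10/10) ≈ 45.00°
|G| = 50 / 14.142 ≈ 3.5356
Gain = 20 log₁₀(3.5356) ≈ 10.97 dB

11.0 dB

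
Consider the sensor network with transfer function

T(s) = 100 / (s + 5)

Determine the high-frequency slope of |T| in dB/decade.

-20 dB/decade

Each pole contributes −20 dB/decade at high frequency; each zero contributes +20 dB/decade.
Net: 0 zero(s) − 1 pole(s) → -20 dB/decade.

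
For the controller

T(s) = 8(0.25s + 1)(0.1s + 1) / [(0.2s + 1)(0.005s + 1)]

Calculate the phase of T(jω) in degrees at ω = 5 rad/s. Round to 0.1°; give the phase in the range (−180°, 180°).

At ω = 5 rad/s:
zero (1 + j5·0.25) = 1 + j1.25 → |·| ≈ 1.6008, ∠ ≈ 51.34°
zero (1 + j5·0.1) = 1 + j0.5 → |·| ≈ 1.118, ∠ ≈ 26.57°
pole (1 + j5·0.2) = 1 + j1 → |·| ≈ 1.4142, ∠ ≈ 45.00°
pole (1 + j5·0.005) = 1 + j0.025 → |·| ≈ 1.0003, ∠ ≈ 1.43°
∠T = (51.34° + 26.57°) − (45.00° + 1.43°) = 31.48°

31.5°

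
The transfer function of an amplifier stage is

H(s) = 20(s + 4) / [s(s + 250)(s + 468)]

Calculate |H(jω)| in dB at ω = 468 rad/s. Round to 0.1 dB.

At s = jω = j468:
zero (s+4): 4 + j468 → |·| = √(4²+468²) = √219040 ≈ 468.02, ∠ = arctan(468/4) ≈ 89.51°
pole (s+250): 250 + j468 → |·| = √(250²+468²) = √281524 ≈ 530.59, ∠ = arctan(468/250) ≈ 61.89°
pole (s+468): 468 + j468 → |·| = √(468²+468²) = √438048 ≈ 661.85, ∠ = arctan(468/468) ≈ 45.00°
pole at origin: |s| = 468, ∠ = 90.00° (in denominator)
|H| = 20 · 468.02 / 1.6435e+08 ≈ 5.6954e-05
Gain = 20 log₁₀(5.6954e-05) ≈ -84.89 dB

-84.9 dB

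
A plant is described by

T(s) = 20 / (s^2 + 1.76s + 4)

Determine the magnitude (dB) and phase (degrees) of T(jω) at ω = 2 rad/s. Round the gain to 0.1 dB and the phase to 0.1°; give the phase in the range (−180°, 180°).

At s = jω = j2:
quadratic: (j2)² + 1.76·j2 + 4 = 0 + j3.52 → |·| ≈ 3.52, ∠ ≈ 90.00°
|T| = 20 / 3.52 ≈ 5.6818
Gain = 20 log₁₀(5.6818) ≈ 15.09 dB
∠T = 0.00° − 90.00° = -90.00°

15.1 dB, -90.0°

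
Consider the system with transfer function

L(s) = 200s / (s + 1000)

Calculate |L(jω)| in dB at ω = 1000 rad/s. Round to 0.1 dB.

At s = jω = j1000:
zero at origin: s = j1000 → |·| = 1000, ∠ = 90.00°
pole (s+1000): 1000 + j1000 → |·| = √(1000²+1000²) = √2000000 ≈ 1414.2, ∠ = arctan(1000/1000) ≈ 45.00°
|L| = 200 · 1000 / 1414.2 ≈ 141.42
Gain = 20 log₁₀(141.42) ≈ 43.01 dB

43.0 dB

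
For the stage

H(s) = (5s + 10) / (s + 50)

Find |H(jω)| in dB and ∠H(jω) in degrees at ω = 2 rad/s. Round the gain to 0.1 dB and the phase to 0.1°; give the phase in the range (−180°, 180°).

-11.0 dB, 42.7°

Substitute s = j2:
Numerator: 5(j2) + 10 = 10 + j10
Denominator: (j2) + 50 = 50 + j2
|N| = √(10² + 10²) ≈ 14.142, ∠N ≈ 45.00°
|D| = √(50² + 2²) ≈ 50.04, ∠D ≈ 2.29°
|H| = 14.142 / 50.04 ≈ 0.28261
Gain = 20 log₁₀(0.28261) ≈ -10.98 dB
∠H = 45.00° − 2.29° = 42.71°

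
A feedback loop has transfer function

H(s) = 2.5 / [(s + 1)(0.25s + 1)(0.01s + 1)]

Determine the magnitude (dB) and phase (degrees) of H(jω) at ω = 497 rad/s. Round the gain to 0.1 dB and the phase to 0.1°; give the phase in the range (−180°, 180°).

At ω = 497 rad/s:
pole (1 + j497·1) = 1 + j497 → |·| ≈ 497, ∠ ≈ 89.88°
pole (1 + j497·0.25) = 1 + j124.25 → |·| ≈ 124.25, ∠ ≈ 89.54°
pole (1 + j497·0.01) = 1 + j4.97 → |·| ≈ 5.0696, ∠ ≈ 78.62°
|H| = 2.5 · 1 / (497 · 124.25 · 5.0696) ≈ 7.9857e-06
Gain = 20 log₁₀(7.9857e-06) ≈ -101.95 dB
∠H = (0°) − (89.88° + 89.54° + 78.62°) = -258.04° ≡ 101.96° (principal value)

-102.0 dB, 102.0°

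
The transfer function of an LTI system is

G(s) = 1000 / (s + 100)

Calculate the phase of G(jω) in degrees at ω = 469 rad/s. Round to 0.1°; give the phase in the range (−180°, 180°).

At s = jω = j469:
pole (s+100): 100 + j469 → |·| = √(100²+469²) = √229961 ≈ 479.54, ∠ = arctan(469/100) ≈ 77.96°
∠G = 0.00° − 77.96° = -77.96°

-78.0°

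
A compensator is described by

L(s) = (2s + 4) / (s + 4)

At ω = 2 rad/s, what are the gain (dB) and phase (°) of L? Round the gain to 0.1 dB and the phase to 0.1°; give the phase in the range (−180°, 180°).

2.0 dB, 18.4°

Substitute s = j2:
Numerator: 2(j2) + 4 = 4 + j4
Denominator: (j2) + 4 = 4 + j2
|N| = √(4² + 4²) ≈ 5.6569, ∠N ≈ 45.00°
|D| = √(4² + 2²) ≈ 4.4721, ∠D ≈ 26.57°
|L| = 5.6569 / 4.4721 ≈ 1.2649
Gain = 20 log₁₀(1.2649) ≈ 2.04 dB
∠L = 45.00° − 26.57° = 18.43°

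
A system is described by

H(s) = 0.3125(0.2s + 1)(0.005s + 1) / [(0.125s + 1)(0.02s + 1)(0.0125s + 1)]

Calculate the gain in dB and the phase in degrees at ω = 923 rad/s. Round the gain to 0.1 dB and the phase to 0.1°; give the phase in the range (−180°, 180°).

-39.2 dB, -94.0°

At ω = 923 rad/s:
zero (1 + j923·0.2) = 1 + j184.6 → |·| ≈ 184.6, ∠ ≈ 89.69°
zero (1 + j923·0.005) = 1 + j4.615 → |·| ≈ 4.7221, ∠ ≈ 77.77°
pole (1 + j923·0.125) = 1 + j115.375 → |·| ≈ 115.38, ∠ ≈ 89.50°
pole (1 + j923·0.02) = 1 + j18.46 → |·| ≈ 18.487, ∠ ≈ 86.90°
pole (1 + j923·0.0125) = 1 + j11.5375 → |·| ≈ 11.581, ∠ ≈ 85.05°
|H| = 0.3125 · 184.6 · 4.7221 / (115.38 · 18.487 · 11.581) ≈ 0.011027
Gain = 20 log₁₀(0.011027) ≈ -39.15 dB
∠H = (89.69° + 77.77°) − (89.50° + 86.90° + 85.05°) = -93.99°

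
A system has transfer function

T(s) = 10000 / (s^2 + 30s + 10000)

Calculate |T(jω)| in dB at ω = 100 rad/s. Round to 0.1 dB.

At s = jω = j100:
quadratic: (j100)² + 30·j100 + 10000 = 0 + j3000 → |·| ≈ 3000, ∠ ≈ 90.00°
|T| = 10000 / 3000 ≈ 3.3333
Gain = 20 log₁₀(3.3333) ≈ 10.46 dB

10.5 dB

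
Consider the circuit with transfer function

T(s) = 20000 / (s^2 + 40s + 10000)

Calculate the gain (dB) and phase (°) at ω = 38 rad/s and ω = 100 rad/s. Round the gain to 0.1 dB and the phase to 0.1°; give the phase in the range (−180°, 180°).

At s = jω = j38:
quadratic: (j38)² + 40·j38 + 10000 = 8556 + j1520 → |·| ≈ 8690, ∠ ≈ 10.07°
|T| = 20000 / 8690 ≈ 2.3015
Gain = 20 log₁₀(2.3015) ≈ 7.24 dB
∠T = 0.00° − 10.07° = -10.07°

At s = jω = j100:
quadratic: (j100)² + 40·j100 + 10000 = 0 + j4000 → |·| ≈ 4000, ∠ ≈ 90.00°
|T| = 20000 / 4000 ≈ 5
Gain = 20 log₁₀(5) ≈ 13.98 dB
∠T = 0.00° − 90.00° = -90.00°

ω = 38: 7.2 dB, -10.1°; ω = 100: 14.0 dB, -90.0°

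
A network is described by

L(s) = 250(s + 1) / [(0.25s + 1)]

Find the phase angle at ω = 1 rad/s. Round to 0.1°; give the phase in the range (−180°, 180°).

At ω = 1 rad/s:
zero (1 + j1·1) = 1 + j1 → |·| ≈ 1.4142, ∠ ≈ 45.00°
pole (1 + j1·0.25) = 1 + j0.25 → |·| ≈ 1.0308, ∠ ≈ 14.04°
∠L = (45.00°) − (14.04°) = 30.96°

31.0°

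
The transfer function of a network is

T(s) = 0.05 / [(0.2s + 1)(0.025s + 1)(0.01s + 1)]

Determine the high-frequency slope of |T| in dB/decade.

Each pole contributes −20 dB/decade at high frequency; each zero contributes +20 dB/decade.
Net: 0 zero(s) − 3 pole(s) → -60 dB/decade.

-60 dB/decade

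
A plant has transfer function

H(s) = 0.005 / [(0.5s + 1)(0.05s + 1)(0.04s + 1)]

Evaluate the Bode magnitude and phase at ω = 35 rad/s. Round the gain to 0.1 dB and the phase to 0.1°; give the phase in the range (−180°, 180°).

At ω = 35 rad/s:
pole (1 + j35·0.5) = 1 + j17.5 → |·| ≈ 17.529, ∠ ≈ 86.73°
pole (1 + j35·0.05) = 1 + j1.75 → |·| ≈ 2.0156, ∠ ≈ 60.26°
pole (1 + j35·0.04) = 1 + j1.4 → |·| ≈ 1.7205, ∠ ≈ 54.46°
|H| = 0.005 · 1 / (17.529 · 2.0156 · 1.7205) ≈ 8.2253e-05
Gain = 20 log₁₀(8.2253e-05) ≈ -81.70 dB
∠H = (0°) − (86.73° + 60.26° + 54.46°) = -201.45° ≡ 158.55° (principal value)

-81.7 dB, 158.6°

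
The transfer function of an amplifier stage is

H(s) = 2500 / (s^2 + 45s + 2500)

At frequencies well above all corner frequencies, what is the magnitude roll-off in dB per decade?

Each pole contributes −20 dB/decade at high frequency; each zero contributes +20 dB/decade.
Net: 0 zero(s) − 2 pole(s) → -40 dB/decade.

-40 dB/decade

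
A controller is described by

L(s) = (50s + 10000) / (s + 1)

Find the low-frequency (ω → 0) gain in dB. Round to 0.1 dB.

80.0 dB

L(0) = 10000 / 1 = 10000
20 log₁₀(10000) ≈ 80.00 dB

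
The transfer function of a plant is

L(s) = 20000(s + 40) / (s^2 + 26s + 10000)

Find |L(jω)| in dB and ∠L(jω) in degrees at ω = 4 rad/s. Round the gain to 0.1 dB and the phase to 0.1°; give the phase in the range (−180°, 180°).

38.1 dB, 5.1°

At s = jω = j4:
zero (s+40): 40 + j4 → |·| = √(40²+4²) = √1616 ≈ 40.2, ∠ = arctan(4/40) ≈ 5.71°
quadratic: (j4)² + 26·j4 + 10000 = 9984 + j104 → |·| ≈ 9984.5, ∠ ≈ 0.60°
|L| = 20000 · 40.2 / 9984.5 ≈ 80.525
Gain = 20 log₁₀(80.525) ≈ 38.12 dB
∠L = 5.71° − 0.60° = 5.11°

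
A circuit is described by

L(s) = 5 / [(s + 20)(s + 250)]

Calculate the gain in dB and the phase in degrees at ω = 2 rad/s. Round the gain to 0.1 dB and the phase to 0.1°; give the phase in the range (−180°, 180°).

At s = jω = j2:
pole (s+20): 20 + j2 → |·| = √(20²+2²) = √404 ≈ 20.1, ∠ = arctan(2/20) ≈ 5.71°
pole (s+250): 250 + j2 → |·| = √(250²+2²) = √62504 ≈ 250.01, ∠ = arctan(2/250) ≈ 0.46°
|L| = 5 / 5025.2 ≈ 0.00099499
Gain = 20 log₁₀(0.00099499) ≈ -60.04 dB
∠L = 0.00° − 6.17° = -6.17°

-60.0 dB, -6.2°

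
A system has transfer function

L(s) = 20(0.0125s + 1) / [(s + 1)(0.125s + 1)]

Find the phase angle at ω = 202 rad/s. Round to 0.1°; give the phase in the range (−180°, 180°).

At ω = 202 rad/s:
zero (1 + j202·0.0125) = 1 + j2.525 → |·| ≈ 2.7158, ∠ ≈ 68.39°
pole (1 + j202·1) = 1 + j202 → |·| ≈ 202, ∠ ≈ 89.72°
pole (1 + j202·0.125) = 1 + j25.25 → |·| ≈ 25.27, ∠ ≈ 87.73°
∠L = (68.39°) − (89.72° + 87.73°) = -109.06°

-109.1°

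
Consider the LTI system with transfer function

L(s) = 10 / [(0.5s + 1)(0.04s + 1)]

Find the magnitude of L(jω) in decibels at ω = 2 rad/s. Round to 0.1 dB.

17.0 dB

At ω = 2 rad/s:
pole (1 + j2·0.5) = 1 + j1 → |·| ≈ 1.4142, ∠ ≈ 45.00°
pole (1 + j2·0.04) = 1 + j0.08 → |·| ≈ 1.0032, ∠ ≈ 4.57°
|L| = 10 · 1 / (1.4142 · 1.0032) ≈ 7.0486
Gain = 20 log₁₀(7.0486) ≈ 16.96 dB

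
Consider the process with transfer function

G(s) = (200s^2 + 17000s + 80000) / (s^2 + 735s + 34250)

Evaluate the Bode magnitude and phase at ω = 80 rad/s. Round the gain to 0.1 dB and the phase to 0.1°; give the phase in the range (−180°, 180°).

Substitute s = j80:
Numerator: 200(j80)^2 + 17000(j80) + 80000 = -1200000 + j1360000
Denominator: (j80)^2 + 735(j80) + 34250 = 27850 + j58800
|N| = √(1200000² + 1360000²) ≈ 1.8137e+06, ∠N ≈ 131.42°
|D| = √(27850² + 58800²) ≈ 65062, ∠D ≈ 64.66°
|G| = 1.8137e+06 / 65062 ≈ 27.876
Gain = 20 log₁₀(27.876) ≈ 28.90 dB
∠G = 131.42° − 64.66° = 66.76°

28.9 dB, 66.8°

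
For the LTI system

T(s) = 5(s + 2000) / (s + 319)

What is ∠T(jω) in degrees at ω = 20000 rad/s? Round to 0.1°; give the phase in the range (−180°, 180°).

At s = jω = j20000:
zero (s+2000): 2000 + j20000 → |·| = √(2000²+20000²) = √404000000 ≈ 20100, ∠ = arctan(20000/2000) ≈ 84.29°
pole (s+319): 319 + j20000 → |·| = √(319²+20000²) = √400101761 ≈ 20003, ∠ = arctan(20000/319) ≈ 89.09°
∠T = 84.29° − 89.09° = -4.80°

-4.8°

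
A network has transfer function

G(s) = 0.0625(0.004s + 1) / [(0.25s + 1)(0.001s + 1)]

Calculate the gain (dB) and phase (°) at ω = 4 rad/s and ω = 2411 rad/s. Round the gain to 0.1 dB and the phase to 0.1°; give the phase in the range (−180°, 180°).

At ω = 4 rad/s:
zero (1 + j4·0.004) = 1 + j0.016 → |·| ≈ 1.0001, ∠ ≈ 0.92°
pole (1 + j4·0.25) = 1 + j1 → |·| ≈ 1.4142, ∠ ≈ 45.00°
pole (1 + j4·0.001) = 1 + j0.004 → |·| ≈ 1, ∠ ≈ 0.23°
|G| = 0.0625 · 1.0001 / (1.4142 · 1) ≈ 0.044199
Gain = 20 log₁₀(0.044199) ≈ -27.09 dB
∠G = (0.92°) − (45.00° + 0.23°) = -44.31°

At ω = 2411 rad/s:
zero (1 + j2411·0.004) = 1 + j9.644 → |·| ≈ 9.6957, ∠ ≈ 84.08°
pole (1 + j2411·0.25) = 1 + j602.75 → |·| ≈ 602.75, ∠ ≈ 89.90°
pole (1 + j2411·0.001) = 1 + j2.411 → |·| ≈ 2.6102, ∠ ≈ 67.47°
|G| = 0.0625 · 9.6957 / (602.75 · 2.6102) ≈ 0.00038517
Gain = 20 log₁₀(0.00038517) ≈ -68.29 dB
∠G = (84.08°) − (89.90° + 67.47°) = -73.29°

ω = 4: -27.1 dB, -44.3°; ω = 2411: -68.3 dB, -73.3°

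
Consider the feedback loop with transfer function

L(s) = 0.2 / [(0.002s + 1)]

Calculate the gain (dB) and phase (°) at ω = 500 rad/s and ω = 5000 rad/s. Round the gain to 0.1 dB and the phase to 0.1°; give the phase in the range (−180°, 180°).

ω = 500: -17.0 dB, -45.0°; ω = 5000: -34.0 dB, -84.3°

At ω = 500 rad/s:
pole (1 + j500·0.002) = 1 + j1 → |·| ≈ 1.4142, ∠ ≈ 45.00°
|L| = 0.2 · 1 / (1.4142) ≈ 0.14142
Gain = 20 log₁₀(0.14142) ≈ -16.99 dB
∠L = (0°) − (45.00°) = -45.00°

At ω = 5000 rad/s:
pole (1 + j5000·0.002) = 1 + j10 → |·| ≈ 10.05, ∠ ≈ 84.29°
|L| = 0.2 · 1 / (10.05) ≈ 0.0199
Gain = 20 log₁₀(0.0199) ≈ -34.02 dB
∠L = (0°) − (84.29°) = -84.29°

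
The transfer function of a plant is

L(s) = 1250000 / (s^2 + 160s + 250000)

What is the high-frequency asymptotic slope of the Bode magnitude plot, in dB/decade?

Each pole contributes −20 dB/decade at high frequency; each zero contributes +20 dB/decade.
Net: 0 zero(s) − 2 pole(s) → -40 dB/decade.

-40 dB/decade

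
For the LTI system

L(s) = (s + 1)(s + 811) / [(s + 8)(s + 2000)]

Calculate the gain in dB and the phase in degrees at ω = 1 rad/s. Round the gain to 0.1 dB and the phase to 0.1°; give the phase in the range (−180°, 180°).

At s = jω = j1:
zero (s+1): 1 + j1 → |·| = √(1²+1²) = √2 ≈ 1.4142, ∠ = arctan(1/1) ≈ 45.00°
zero (s+811): 811 + j1 → |·| = √(811²+1²) = √657722 ≈ 811, ∠ = arctan(1/811) ≈ 0.07°
pole (s+8): 8 + j1 → |·| = √(8²+1²) = √65 ≈ 8.0623, ∠ = arctan(1/8) ≈ 7.13°
pole (s+2000): 2000 + j1 → |·| = √(2000²+1²) = √4000001 ≈ 2000, ∠ = arctan(1/2000) ≈ 0.03°
|L| = 1 · 1146.9 / 16125 ≈ 0.071126
Gain = 20 log₁₀(0.071126) ≈ -22.96 dB
∠L = 45.07° − 7.16° = 37.91°

-23.0 dB, 37.9°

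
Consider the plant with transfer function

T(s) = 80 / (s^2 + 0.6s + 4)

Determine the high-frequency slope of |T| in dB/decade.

-40 dB/decade

Each pole contributes −20 dB/decade at high frequency; each zero contributes +20 dB/decade.
Net: 0 zero(s) − 2 pole(s) → -40 dB/decade.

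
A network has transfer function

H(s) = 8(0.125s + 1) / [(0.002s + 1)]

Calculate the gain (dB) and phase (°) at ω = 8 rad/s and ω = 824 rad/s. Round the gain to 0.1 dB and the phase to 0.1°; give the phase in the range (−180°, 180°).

At ω = 8 rad/s:
zero (1 + j8·0.125) = 1 + j1 → |·| ≈ 1.4142, ∠ ≈ 45.00°
pole (1 + j8·0.002) = 1 + j0.016 → |·| ≈ 1.0001, ∠ ≈ 0.92°
|H| = 8 · 1.4142 / (1.0001) ≈ 11.312
Gain = 20 log₁₀(11.312) ≈ 21.07 dB
∠H = (45.00°) − (0.92°) = 44.08°

At ω = 824 rad/s:
zero (1 + j824·0.125) = 1 + j103 → |·| ≈ 103, ∠ ≈ 89.44°
pole (1 + j824·0.002) = 1 + j1.648 → |·| ≈ 1.9277, ∠ ≈ 58.75°
|H| = 8 · 103 / (1.9277) ≈ 427.45
Gain = 20 log₁₀(427.45) ≈ 52.62 dB
∠H = (89.44°) − (58.75°) = 30.69°

ω = 8: 21.1 dB, 44.1°; ω = 824: 52.6 dB, 30.7°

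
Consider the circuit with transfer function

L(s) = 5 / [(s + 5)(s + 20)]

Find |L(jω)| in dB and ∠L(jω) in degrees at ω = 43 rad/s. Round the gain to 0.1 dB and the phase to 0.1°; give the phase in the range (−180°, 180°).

At s = jω = j43:
pole (s+5): 5 + j43 → |·| = √(5²+43²) = √1874 ≈ 43.29, ∠ = arctan(43/5) ≈ 83.37°
pole (s+20): 20 + j43 → |·| = √(20²+43²) = √2249 ≈ 47.424, ∠ = arctan(43/20) ≈ 65.06°
|L| = 5 / 2053 ≈ 0.0024355
Gain = 20 log₁₀(0.0024355) ≈ -52.27 dB
∠L = 0.00° − 148.43° = -148.43°

-52.3 dB, -148.4°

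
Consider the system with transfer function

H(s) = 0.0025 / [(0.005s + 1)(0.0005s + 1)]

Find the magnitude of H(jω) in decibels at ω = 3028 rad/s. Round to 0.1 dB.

-80.8 dB

At ω = 3028 rad/s:
pole (1 + j3028·0.005) = 1 + j15.14 → |·| ≈ 15.173, ∠ ≈ 86.22°
pole (1 + j3028·0.0005) = 1 + j1.514 → |·| ≈ 1.8144, ∠ ≈ 56.56°
|H| = 0.0025 · 1 / (15.173 · 1.8144) ≈ 9.081e-05
Gain = 20 log₁₀(9.081e-05) ≈ -80.84 dB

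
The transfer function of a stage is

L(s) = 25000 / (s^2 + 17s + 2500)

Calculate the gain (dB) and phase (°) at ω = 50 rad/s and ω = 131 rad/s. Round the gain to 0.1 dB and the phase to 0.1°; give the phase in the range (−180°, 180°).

At s = jω = j50:
quadratic: (j50)² + 17·j50 + 2500 = 0 + j850 → |·| ≈ 850, ∠ ≈ 90.00°
|L| = 25000 / 850 ≈ 29.412
Gain = 20 log₁₀(29.412) ≈ 29.37 dB
∠L = 0.00° − 90.00° = -90.00°

At s = jω = j131:
quadratic: (j131)² + 17·j131 + 2500 = -14661 + j2227 → |·| ≈ 14829, ∠ ≈ 171.36°
|L| = 25000 / 14829 ≈ 1.6859
Gain = 20 log₁₀(1.6859) ≈ 4.54 dB
∠L = 0.00° − 171.36° = -171.36°

ω = 50: 29.4 dB, -90.0°; ω = 131: 4.5 dB, -171.4°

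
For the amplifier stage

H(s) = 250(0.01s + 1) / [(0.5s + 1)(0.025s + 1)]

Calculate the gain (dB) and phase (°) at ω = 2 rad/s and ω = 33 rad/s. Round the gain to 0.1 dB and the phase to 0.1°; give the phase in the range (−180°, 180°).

ω = 2: 44.9 dB, -46.7°; ω = 33: 21.8 dB, -107.8°

At ω = 2 rad/s:
zero (1 + j2·0.01) = 1 + j0.02 → |·| ≈ 1.0002, ∠ ≈ 1.15°
pole (1 + j2·0.5) = 1 + j1 → |·| ≈ 1.4142, ∠ ≈ 45.00°
pole (1 + j2·0.025) = 1 + j0.05 → |·| ≈ 1.0012, ∠ ≈ 2.86°
|H| = 250 · 1.0002 / (1.4142 · 1.0012) ≈ 176.6
Gain = 20 log₁₀(176.6) ≈ 44.94 dB
∠H = (1.15°) − (45.00° + 2.86°) = -46.71°

At ω = 33 rad/s:
zero (1 + j33·0.01) = 1 + j0.33 → |·| ≈ 1.053, ∠ ≈ 18.26°
pole (1 + j33·0.5) = 1 + j16.5 → |·| ≈ 16.53, ∠ ≈ 86.53°
pole (1 + j33·0.025) = 1 + j0.825 → |·| ≈ 1.2964, ∠ ≈ 39.52°
|H| = 250 · 1.053 / (16.53 · 1.2964) ≈ 12.284
Gain = 20 log₁₀(12.284) ≈ 21.79 dB
∠H = (18.26°) − (86.53° + 39.52°) = -107.79°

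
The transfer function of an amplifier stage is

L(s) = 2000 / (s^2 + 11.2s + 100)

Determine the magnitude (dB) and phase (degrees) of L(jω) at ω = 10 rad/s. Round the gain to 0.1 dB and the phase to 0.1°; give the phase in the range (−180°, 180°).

At s = jω = j10:
quadratic: (j10)² + 11.2·j10 + 100 = 0 + j112 → |·| ≈ 112, ∠ ≈ 90.00°
|L| = 2000 / 112 ≈ 17.857
Gain = 20 log₁₀(17.857) ≈ 25.04 dB
∠L = 0.00° − 90.00° = -90.00°

25.0 dB, -90.0°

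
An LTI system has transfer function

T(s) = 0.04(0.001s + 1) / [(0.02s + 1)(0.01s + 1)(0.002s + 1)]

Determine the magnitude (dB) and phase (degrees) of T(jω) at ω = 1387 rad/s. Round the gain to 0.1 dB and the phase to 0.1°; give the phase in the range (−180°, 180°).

At ω = 1387 rad/s:
zero (1 + j1387·0.001) = 1 + j1.387 → |·| ≈ 1.7099, ∠ ≈ 54.21°
pole (1 + j1387·0.02) = 1 + j27.74 → |·| ≈ 27.758, ∠ ≈ 87.94°
pole (1 + j1387·0.01) = 1 + j13.87 → |·| ≈ 13.906, ∠ ≈ 85.88°
pole (1 + j1387·0.002) = 1 + j2.774 → |·| ≈ 2.9487, ∠ ≈ 70.18°
|T| = 0.04 · 1.7099 / (27.758 · 13.906 · 2.9487) ≈ 6.0091e-05
Gain = 20 log₁₀(6.0091e-05) ≈ -84.42 dB
∠T = (54.21°) − (87.94° + 85.88° + 70.18°) = -189.79° ≡ 170.21° (principal value)

-84.4 dB, 170.2°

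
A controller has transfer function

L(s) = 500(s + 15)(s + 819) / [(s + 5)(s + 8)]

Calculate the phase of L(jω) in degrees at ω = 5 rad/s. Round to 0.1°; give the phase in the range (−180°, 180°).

-58.2°

At s = jω = j5:
zero (s+15): 15 + j5 → |·| = √(15²+5²) = √250 ≈ 15.811, ∠ = arctan(5/15) ≈ 18.43°
zero (s+819): 819 + j5 → |·| = √(819²+5²) = √670786 ≈ 819.02, ∠ = arctan(5/819) ≈ 0.35°
pole (s+5): 5 + j5 → |·| = √(5²+5²) = √50 ≈ 7.0711, ∠ = arctan(5/5) ≈ 45.00°
pole (s+8): 8 + j5 → |·| = √(8²+5²) = √89 ≈ 9.434, ∠ = arctan(5/8) ≈ 32.01°
∠L = 18.78° − 77.01° = -58.23°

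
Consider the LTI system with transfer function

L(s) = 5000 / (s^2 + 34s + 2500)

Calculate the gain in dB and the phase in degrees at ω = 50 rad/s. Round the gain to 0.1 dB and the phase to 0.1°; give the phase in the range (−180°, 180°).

At s = jω = j50:
quadratic: (j50)² + 34·j50 + 2500 = 0 + j1700 → |·| ≈ 1700, ∠ ≈ 90.00°
|L| = 5000 / 1700 ≈ 2.9412
Gain = 20 log₁₀(2.9412) ≈ 9.37 dB
∠L = 0.00° − 90.00° = -90.00°

9.4 dB, -90.0°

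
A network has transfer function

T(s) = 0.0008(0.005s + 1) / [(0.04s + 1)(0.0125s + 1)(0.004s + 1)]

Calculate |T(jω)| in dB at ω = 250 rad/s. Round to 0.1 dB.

-91.2 dB

At ω = 250 rad/s:
zero (1 + j250·0.005) = 1 + j1.25 → |·| ≈ 1.6008, ∠ ≈ 51.34°
pole (1 + j250·0.04) = 1 + j10 → |·| ≈ 10.05, ∠ ≈ 84.29°
pole (1 + j250·0.0125) = 1 + j3.125 → |·| ≈ 3.2811, ∠ ≈ 72.26°
pole (1 + j250·0.004) = 1 + j1 → |·| ≈ 1.4142, ∠ ≈ 45.00°
|T| = 0.0008 · 1.6008 / (10.05 · 3.2811 · 1.4142) ≈ 2.7462e-05
Gain = 20 log₁₀(2.7462e-05) ≈ -91.23 dB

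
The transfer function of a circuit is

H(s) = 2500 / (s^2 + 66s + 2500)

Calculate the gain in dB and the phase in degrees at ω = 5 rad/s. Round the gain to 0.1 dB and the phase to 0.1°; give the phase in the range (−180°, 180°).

At s = jω = j5:
quadratic: (j5)² + 66·j5 + 2500 = 2475 + j330 → |·| ≈ 2496.9, ∠ ≈ 7.59°
|H| = 2500 / 2496.9 ≈ 1.0012
Gain = 20 log₁₀(1.0012) ≈ 0.01 dB
∠H = 0.00° − 7.59° = -7.59°

0.0 dB, -7.6°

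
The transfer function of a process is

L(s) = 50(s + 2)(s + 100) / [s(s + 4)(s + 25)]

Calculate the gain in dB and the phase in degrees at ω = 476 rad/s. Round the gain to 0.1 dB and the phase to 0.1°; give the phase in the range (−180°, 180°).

At s = jω = j476:
zero (s+2): 2 + j476 → |·| = √(2²+476²) = √226580 ≈ 476, ∠ = arctan(476/2) ≈ 89.76°
zero (s+100): 100 + j476 → |·| = √(100²+476²) = √236576 ≈ 486.39, ∠ = arctan(476/100) ≈ 78.14°
pole (s+4): 4 + j476 → |·| = √(4²+476²) = √226592 ≈ 476.02, ∠ = arctan(476/4) ≈ 89.52°
pole (s+25): 25 + j476 → |·| = √(25²+476²) = √227201 ≈ 476.66, ∠ = arctan(476/25) ≈ 86.99°
pole at origin: |s| = 476, ∠ = 90.00° (in denominator)
|L| = 50 · 2.3152e+05 / 1.08e+08 ≈ 0.10719
Gain = 20 log₁₀(0.10719) ≈ -19.40 dB
∠L = 167.90° − 266.51° = -98.61°

-19.4 dB, -98.6°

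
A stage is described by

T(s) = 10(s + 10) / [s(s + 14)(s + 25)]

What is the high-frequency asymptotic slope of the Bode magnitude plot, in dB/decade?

Each pole contributes −20 dB/decade at high frequency; each zero contributes +20 dB/decade.
Net: 1 zero(s) − 3 pole(s) → -40 dB/decade.

-40 dB/decade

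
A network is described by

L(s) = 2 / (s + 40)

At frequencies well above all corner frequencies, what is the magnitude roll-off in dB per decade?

-20 dB/decade

Each pole contributes −20 dB/decade at high frequency; each zero contributes +20 dB/decade.
Net: 0 zero(s) − 1 pole(s) → -20 dB/decade.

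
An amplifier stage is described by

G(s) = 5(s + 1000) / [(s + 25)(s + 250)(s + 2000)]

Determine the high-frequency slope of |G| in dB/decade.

Each pole contributes −20 dB/decade at high frequency; each zero contributes +20 dB/decade.
Net: 1 zero(s) − 3 pole(s) → -40 dB/decade.

-40 dB/decade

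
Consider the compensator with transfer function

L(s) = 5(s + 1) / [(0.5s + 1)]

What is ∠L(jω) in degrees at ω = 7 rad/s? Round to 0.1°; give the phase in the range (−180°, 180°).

7.8°

At ω = 7 rad/s:
zero (1 + j7·1) = 1 + j7 → |·| ≈ 7.0711, ∠ ≈ 81.87°
pole (1 + j7·0.5) = 1 + j3.5 → |·| ≈ 3.6401, ∠ ≈ 74.05°
∠L = (81.87°) − (74.05°) = 7.82°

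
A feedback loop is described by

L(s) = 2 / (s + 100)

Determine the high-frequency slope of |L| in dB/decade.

-20 dB/decade

Each pole contributes −20 dB/decade at high frequency; each zero contributes +20 dB/decade.
Net: 0 zero(s) − 1 pole(s) → -20 dB/decade.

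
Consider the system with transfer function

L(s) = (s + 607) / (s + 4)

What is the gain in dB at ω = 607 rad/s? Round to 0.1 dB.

Substitute s = j607:
Numerator: (j607) + 607 = 607 + j607
Denominator: (j607) + 4 = 4 + j607
|N| = √(607² + 607²) ≈ 858.43, ∠N ≈ 45.00°
|D| = √(4² + 607²) ≈ 607.01, ∠D ≈ 89.62°
|L| = 858.43 / 607.01 ≈ 1.4142
Gain = 20 log₁₀(1.4142) ≈ 3.01 dB

3.0 dB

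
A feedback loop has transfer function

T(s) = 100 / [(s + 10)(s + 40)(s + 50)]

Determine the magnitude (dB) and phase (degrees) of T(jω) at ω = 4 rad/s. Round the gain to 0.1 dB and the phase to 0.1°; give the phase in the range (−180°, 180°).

At s = jω = j4:
pole (s+10): 10 + j4 → |·| = √(10²+4²) = √116 ≈ 10.77, ∠ = arctan(4/10) ≈ 21.80°
pole (s+40): 40 + j4 → |·| = √(40²+4²) = √1616 ≈ 40.2, ∠ = arctan(4/40) ≈ 5.71°
pole (s+50): 50 + j4 → |·| = √(50²+4²) = √2516 ≈ 50.16, ∠ = arctan(4/50) ≈ 4.57°
|T| = 100 / 21717 ≈ 0.0046047
Gain = 20 log₁₀(0.0046047) ≈ -46.74 dB
∠T = 0.00° − 32.08° = -32.08°

-46.7 dB, -32.1°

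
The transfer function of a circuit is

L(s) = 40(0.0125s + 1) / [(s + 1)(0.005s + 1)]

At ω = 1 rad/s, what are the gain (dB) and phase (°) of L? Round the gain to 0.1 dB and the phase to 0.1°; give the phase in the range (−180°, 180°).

29.0 dB, -44.6°

At ω = 1 rad/s:
zero (1 + j1·0.0125) = 1 + j0.0125 → |·| ≈ 1.0001, ∠ ≈ 0.72°
pole (1 + j1·1) = 1 + j1 → |·| ≈ 1.4142, ∠ ≈ 45.00°
pole (1 + j1·0.005) = 1 + j0.005 → |·| ≈ 1, ∠ ≈ 0.29°
|L| = 40 · 1.0001 / (1.4142 · 1) ≈ 28.287
Gain = 20 log₁₀(28.287) ≈ 29.03 dB
∠L = (0.72°) − (45.00° + 0.29°) = -44.57°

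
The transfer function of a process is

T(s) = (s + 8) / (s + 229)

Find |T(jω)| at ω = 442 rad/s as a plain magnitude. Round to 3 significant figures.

Substitute s = j442:
Numerator: (j442) + 8 = 8 + j442
Denominator: (j442) + 229 = 229 + j442
|N| = √(8² + 442²) ≈ 442.07, ∠N ≈ 88.96°
|D| = √(229² + 442²) ≈ 497.8, ∠D ≈ 62.61°
|T| = 442.07 / 497.8 ≈ 0.88805

0.888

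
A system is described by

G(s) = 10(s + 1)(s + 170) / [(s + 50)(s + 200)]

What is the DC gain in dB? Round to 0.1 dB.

G(0) = 10·1·170 / (50·200) = 0.17
20 log₁₀(0.17) ≈ -15.39 dB

-15.4 dB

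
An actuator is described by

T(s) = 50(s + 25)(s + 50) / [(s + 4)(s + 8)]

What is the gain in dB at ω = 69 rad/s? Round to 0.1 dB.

36.3 dB

At s = jω = j69:
zero (s+25): 25 + j69 → |·| = √(25²+69²) = √5386 ≈ 73.389, ∠ = arctan(69/25) ≈ 70.08°
zero (s+50): 50 + j69 → |·| = √(50²+69²) = √7261 ≈ 85.212, ∠ = arctan(69/50) ≈ 54.07°
pole (s+4): 4 + j69 → |·| = √(4²+69²) = √4777 ≈ 69.116, ∠ = arctan(69/4) ≈ 86.68°
pole (s+8): 8 + j69 → |·| = √(8²+69²) = √4825 ≈ 69.462, ∠ = arctan(69/8) ≈ 83.39°
|T| = 50 · 6253.6 / 4800.9 ≈ 65.129
Gain = 20 log₁₀(65.129) ≈ 36.28 dB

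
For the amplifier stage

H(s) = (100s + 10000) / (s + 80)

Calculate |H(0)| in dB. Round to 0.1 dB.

H(0) = 10000 / 80 = 125
20 log₁₀(125) ≈ 41.94 dB

41.9 dB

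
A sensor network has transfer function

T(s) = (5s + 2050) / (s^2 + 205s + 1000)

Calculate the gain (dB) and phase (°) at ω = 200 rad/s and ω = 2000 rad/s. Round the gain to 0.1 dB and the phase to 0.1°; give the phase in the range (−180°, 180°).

Substitute s = j200:
Numerator: 5(j200) + 2050 = 2050 + j1000
Denominator: (j200)^2 + 205(j200) + 1000 = -39000 + j41000
|N| = √(2050² + 1000²) ≈ 2280.9, ∠N ≈ 26.00°
|D| = √(39000² + 41000²) ≈ 56586, ∠D ≈ 133.57°
|T| = 2280.9 / 56586 ≈ 0.040309
Gain = 20 log₁₀(0.040309) ≈ -27.89 dB
∠T = 26.00° − 133.57° = -107.57°

Substitute s = j2000:
Numerator: 5(j2000) + 2050 = 2050 + j10000
Denominator: (j2000)^2 + 205(j2000) + 1000 = -3999000 + j410000
|N| = √(2050² + 10000²) ≈ 10208, ∠N ≈ 78.41°
|D| = √(3999000² + 410000²) ≈ 4.02e+06, ∠D ≈ 174.15°
|T| = 10208 / 4.02e+06 ≈ 0.0025393
Gain = 20 log₁₀(0.0025393) ≈ -51.91 dB
∠T = 78.41° − 174.15° = -95.74°

ω = 200: -27.9 dB, -107.6°; ω = 2000: -51.9 dB, -95.7°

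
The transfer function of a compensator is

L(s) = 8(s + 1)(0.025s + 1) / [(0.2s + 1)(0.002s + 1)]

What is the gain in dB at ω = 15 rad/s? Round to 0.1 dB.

At ω = 15 rad/s:
zero (1 + j15·1) = 1 + j15 → |·| ≈ 15.033, ∠ ≈ 86.19°
zero (1 + j15·0.025) = 1 + j0.375 → |·| ≈ 1.068, ∠ ≈ 20.56°
pole (1 + j15·0.2) = 1 + j3 → |·| ≈ 3.1623, ∠ ≈ 71.57°
pole (1 + j15·0.002) = 1 + j0.03 → |·| ≈ 1.0004, ∠ ≈ 1.72°
|L| = 8 · 15.033 · 1.068 / (3.1623 · 1.0004) ≈ 40.6
Gain = 20 log₁₀(40.6) ≈ 32.17 dB

32.2 dB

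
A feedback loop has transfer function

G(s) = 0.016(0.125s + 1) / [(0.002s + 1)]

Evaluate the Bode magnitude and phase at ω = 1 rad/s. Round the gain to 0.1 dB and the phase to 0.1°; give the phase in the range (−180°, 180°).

-35.9 dB, 7.0°

At ω = 1 rad/s:
zero (1 + j1·0.125) = 1 + j0.125 → |·| ≈ 1.0078, ∠ ≈ 7.13°
pole (1 + j1·0.002) = 1 + j0.002 → |·| ≈ 1, ∠ ≈ 0.11°
|G| = 0.016 · 1.0078 / (1) ≈ 0.016125
Gain = 20 log₁₀(0.016125) ≈ -35.85 dB
∠G = (7.13°) − (0.11°) = 7.02°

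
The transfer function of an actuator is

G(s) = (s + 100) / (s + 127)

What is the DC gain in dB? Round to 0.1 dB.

G(0) = 100 / 127 ≈ 0.7874
20 log₁₀(0.7874) ≈ -2.08 dB

-2.1 dB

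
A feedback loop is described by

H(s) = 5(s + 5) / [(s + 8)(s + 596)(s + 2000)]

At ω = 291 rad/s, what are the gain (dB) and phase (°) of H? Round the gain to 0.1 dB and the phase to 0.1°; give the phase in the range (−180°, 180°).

-108.6 dB, -33.7°

At s = jω = j291:
zero (s+5): 5 + j291 → |·| = √(5²+291²) = √84706 ≈ 291.04, ∠ = arctan(291/5) ≈ 89.02°
pole (s+8): 8 + j291 → |·| = √(8²+291²) = √84745 ≈ 291.11, ∠ = arctan(291/8) ≈ 88.43°
pole (s+596): 596 + j291 → |·| = √(596²+291²) = √439897 ≈ 663.25, ∠ = arctan(291/596) ≈ 26.02°
pole (s+2000): 2000 + j291 → |·| = √(2000²+291²) = √4084681 ≈ 2021.1, ∠ = arctan(291/2000) ≈ 8.28°
|H| = 5 · 291.04 / 3.9023e+08 ≈ 3.7291e-06
Gain = 20 log₁₀(3.7291e-06) ≈ -108.57 dB
∠H = 89.02° − 122.73° = -33.71°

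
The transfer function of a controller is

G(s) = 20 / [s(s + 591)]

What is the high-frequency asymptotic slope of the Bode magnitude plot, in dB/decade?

-40 dB/decade

Each pole contributes −20 dB/decade at high frequency; each zero contributes +20 dB/decade.
Net: 0 zero(s) − 2 pole(s) → -40 dB/decade.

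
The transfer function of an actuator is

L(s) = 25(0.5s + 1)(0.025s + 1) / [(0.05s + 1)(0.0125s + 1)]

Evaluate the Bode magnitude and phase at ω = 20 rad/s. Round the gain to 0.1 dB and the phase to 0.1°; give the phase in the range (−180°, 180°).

At ω = 20 rad/s:
zero (1 + j20·0.5) = 1 + j10 → |·| ≈ 10.05, ∠ ≈ 84.29°
zero (1 + j20·0.025) = 1 + j0.5 → |·| ≈ 1.118, ∠ ≈ 26.57°
pole (1 + j20·0.05) = 1 + j1 → |·| ≈ 1.4142, ∠ ≈ 45.00°
pole (1 + j20·0.0125) = 1 + j0.25 → |·| ≈ 1.0308, ∠ ≈ 14.04°
|L| = 25 · 10.05 · 1.118 / (1.4142 · 1.0308) ≈ 192.69
Gain = 20 log₁₀(192.69) ≈ 45.70 dB
∠L = (84.29° + 26.57°) − (45.00° + 14.04°) = 51.82°

45.7 dB, 51.8°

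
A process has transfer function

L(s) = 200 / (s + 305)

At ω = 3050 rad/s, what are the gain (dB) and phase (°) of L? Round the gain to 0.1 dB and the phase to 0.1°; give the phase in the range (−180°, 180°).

At s = jω = j3050:
pole (s+305): 305 + j3050 → |·| = √(305²+3050²) = √9395525 ≈ 3065.2, ∠ = arctan(3050/305) ≈ 84.29°
|L| = 200 / 3065.2 ≈ 0.065249
Gain = 20 log₁₀(0.065249) ≈ -23.71 dB
∠L = 0.00° − 84.29° = -84.29°

-23.7 dB, -84.3°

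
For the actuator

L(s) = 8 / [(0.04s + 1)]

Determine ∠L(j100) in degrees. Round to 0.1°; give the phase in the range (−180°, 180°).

At ω = 100 rad/s:
pole (1 + j100·0.04) = 1 + j4 → |·| ≈ 4.1231, ∠ ≈ 75.96°
∠L = (0°) − (75.96°) = -75.96°

-76.0°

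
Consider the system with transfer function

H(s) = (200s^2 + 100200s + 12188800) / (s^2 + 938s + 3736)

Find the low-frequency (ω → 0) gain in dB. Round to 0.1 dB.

70.3 dB

H(0) = 12188800 / 3736 ≈ 3262.5
20 log₁₀(3262.5) ≈ 70.27 dB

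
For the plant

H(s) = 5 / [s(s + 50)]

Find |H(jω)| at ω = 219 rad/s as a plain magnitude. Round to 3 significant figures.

0.000102

At s = jω = j219:
pole (s+50): 50 + j219 → |·| = √(50²+219²) = √50461 ≈ 224.64, ∠ = arctan(219/50) ≈ 77.14°
pole at origin: |s| = 219, ∠ = 90.00° (in denominator)
|H| = 5 / 49196 ≈ 0.00010163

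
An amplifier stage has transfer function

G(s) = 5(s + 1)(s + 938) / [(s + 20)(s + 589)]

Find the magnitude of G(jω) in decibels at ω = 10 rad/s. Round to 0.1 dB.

11.1 dB

At s = jω = j10:
zero (s+1): 1 + j10 → |·| = √(1²+10²) = √101 ≈ 10.05, ∠ = arctan(10/1) ≈ 84.29°
zero (s+938): 938 + j10 → |·| = √(938²+10²) = √879944 ≈ 938.05, ∠ = arctan(10/938) ≈ 0.61°
pole (s+20): 20 + j10 → |·| = √(20²+10²) = √500 ≈ 22.361, ∠ = arctan(10/20) ≈ 26.57°
pole (s+589): 589 + j10 → |·| = √(589²+10²) = √347021 ≈ 589.08, ∠ = arctan(10/589) ≈ 0.97°
|G| = 5 · 9427.4 / 13172 ≈ 3.5786
Gain = 20 log₁₀(3.5786) ≈ 11.07 dB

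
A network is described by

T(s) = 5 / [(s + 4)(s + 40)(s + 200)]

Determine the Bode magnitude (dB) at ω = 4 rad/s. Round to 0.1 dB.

-79.2 dB

At s = jω = j4:
pole (s+4): 4 + j4 → |·| = √(4²+4²) = √32 ≈ 5.6569, ∠ = arctan(4/4) ≈ 45.00°
pole (s+40): 40 + j4 → |·| = √(40²+4²) = √1616 ≈ 40.2, ∠ = arctan(4/40) ≈ 5.71°
pole (s+200): 200 + j4 → |·| = √(200²+4²) = √40016 ≈ 200.04, ∠ = arctan(4/200) ≈ 1.15°
|T| = 5 / 45491 ≈ 0.00010991
Gain = 20 log₁₀(0.00010991) ≈ -79.18 dB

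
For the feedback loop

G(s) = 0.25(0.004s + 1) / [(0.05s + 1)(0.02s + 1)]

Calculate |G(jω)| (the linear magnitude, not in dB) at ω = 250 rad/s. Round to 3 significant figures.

0.00553

At ω = 250 rad/s:
zero (1 + j250·0.004) = 1 + j1 → |·| ≈ 1.4142, ∠ ≈ 45.00°
pole (1 + j250·0.05) = 1 + j12.5 → |·| ≈ 12.54, ∠ ≈ 85.43°
pole (1 + j250·0.02) = 1 + j5 → |·| ≈ 5.099, ∠ ≈ 78.69°
|G| = 0.25 · 1.4142 / (12.54 · 5.099) ≈ 0.0055293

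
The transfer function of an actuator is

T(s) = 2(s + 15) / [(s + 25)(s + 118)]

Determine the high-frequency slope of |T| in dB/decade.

Each pole contributes −20 dB/decade at high frequency; each zero contributes +20 dB/decade.
Net: 1 zero(s) − 2 pole(s) → -20 dB/decade.

-20 dB/decade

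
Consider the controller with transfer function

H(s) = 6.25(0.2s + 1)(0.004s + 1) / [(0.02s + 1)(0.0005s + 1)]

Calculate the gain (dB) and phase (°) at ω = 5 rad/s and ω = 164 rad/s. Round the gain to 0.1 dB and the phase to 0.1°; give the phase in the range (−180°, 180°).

ω = 5: 18.9 dB, 40.3°; ω = 164: 37.1 dB, 43.8°

At ω = 5 rad/s:
zero (1 + j5·0.2) = 1 + j1 → |·| ≈ 1.4142, ∠ ≈ 45.00°
zero (1 + j5·0.004) = 1 + j0.02 → |·| ≈ 1.0002, ∠ ≈ 1.15°
pole (1 + j5·0.02) = 1 + j0.1 → |·| ≈ 1.005, ∠ ≈ 5.71°
pole (1 + j5·0.0005) = 1 + j0.0025 → |·| ≈ 1, ∠ ≈ 0.14°
|H| = 6.25 · 1.4142 · 1.0002 / (1.005 · 1) ≈ 8.7965
Gain = 20 log₁₀(8.7965) ≈ 18.89 dB
∠H = (45.00° + 1.15°) − (5.71° + 0.14°) = 40.30°

At ω = 164 rad/s:
zero (1 + j164·0.2) = 1 + j32.8 → |·| ≈ 32.815, ∠ ≈ 88.25°
zero (1 + j164·0.004) = 1 + j0.656 → |·| ≈ 1.196, ∠ ≈ 33.26°
pole (1 + j164·0.02) = 1 + j3.28 → |·| ≈ 3.4291, ∠ ≈ 73.04°
pole (1 + j164·0.0005) = 1 + j0.082 → |·| ≈ 1.0034, ∠ ≈ 4.69°
|H| = 6.25 · 32.815 · 1.196 / (3.4291 · 1.0034) ≈ 71.29
Gain = 20 log₁₀(71.29) ≈ 37.06 dB
∠H = (88.25° + 33.26°) − (73.04° + 4.69°) = 43.78°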